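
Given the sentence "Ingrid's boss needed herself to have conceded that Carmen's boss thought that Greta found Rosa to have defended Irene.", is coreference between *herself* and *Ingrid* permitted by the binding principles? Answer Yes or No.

*herself* is a reflexive; Principle A requires it to be bound within its binding domain — the matrix clause.
— Ingrid: possessor inside the subject DP of the matrix clause; does not c-command the reflexive — cannot bind it (Principle A).

No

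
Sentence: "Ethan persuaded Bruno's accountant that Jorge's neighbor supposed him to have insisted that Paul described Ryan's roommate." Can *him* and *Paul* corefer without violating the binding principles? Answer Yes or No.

*Paul* is an R-expression; Principle C requires it to be free (not bound by any c-commanding expression).
— him: subject of the clause headed by 'insisted'; the pronoun c-commands the R-expression — coreference blocked (Principle C).

No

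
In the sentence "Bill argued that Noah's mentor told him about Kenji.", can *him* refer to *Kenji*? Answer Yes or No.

No

*him* is a pronoun; Principle B requires it to be free in its binding domain — the clause headed by 'told'.
— Kenji: second object of the clause headed by 'told'; is c-commanded by the pronoun; coreference would bind this R-expression — blocked (Principle C).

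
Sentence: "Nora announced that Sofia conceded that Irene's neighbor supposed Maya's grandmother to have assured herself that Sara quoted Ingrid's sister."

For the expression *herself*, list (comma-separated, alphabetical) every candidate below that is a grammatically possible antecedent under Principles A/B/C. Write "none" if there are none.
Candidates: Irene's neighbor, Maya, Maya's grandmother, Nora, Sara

Maya's grandmother

*herself* is a reflexive; Principle A requires it to be bound within its binding domain — the clause headed by 'assured'.
— Irene's neighbor: subject of the clause headed by 'supposed'; c-commands the reflexive but lies outside its binding domain — cannot bind it (Principle A).
— Maya: possessor inside the subject DP of the clause headed by 'assured'; does not c-command the reflexive — cannot bind it (Principle A).
— Maya's grandmother: subject of the clause headed by 'assured'; c-commands the reflexive within its binding domain — allowed (Principle A).
— Nora: subject of the matrix clause; c-commands the reflexive but lies outside its binding domain — cannot bind it (Principle A).
— Sara: subject of the clause headed by 'quoted'; does not c-command the reflexive — cannot bind it (Principle A).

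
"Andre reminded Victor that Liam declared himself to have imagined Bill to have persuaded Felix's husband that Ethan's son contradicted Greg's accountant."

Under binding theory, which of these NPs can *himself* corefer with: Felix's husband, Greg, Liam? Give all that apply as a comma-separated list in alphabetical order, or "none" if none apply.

*himself* is a reflexive; Principle A requires it to be bound within its binding domain — the clause headed by 'declared'.
— Felix's husband: object of the clause headed by 'persuaded'; does not c-command the reflexive — cannot bind it (Principle A).
— Greg: possessor inside the object DP of the clause headed by 'contradicted'; does not c-command the reflexive — cannot bind it (Principle A).
— Liam: subject of the clause headed by 'declared'; c-commands the reflexive within its binding domain — allowed (Principle A).

Liam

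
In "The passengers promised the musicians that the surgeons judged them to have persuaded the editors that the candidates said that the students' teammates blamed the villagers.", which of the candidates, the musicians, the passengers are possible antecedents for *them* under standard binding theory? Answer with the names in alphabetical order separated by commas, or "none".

the musicians, the passengers

*them* is a pronoun; Principle B requires it to be free in its binding domain — the clause headed by 'judged'.
— the candidates: subject of the clause headed by 'said'; is c-commanded by the pronoun; coreference would bind this R-expression — blocked (Principle C).
— the musicians: object of the matrix clause; c-commands the pronoun but lies outside its binding domain — allowed.
— the passengers: subject of the matrix clause; c-commands the pronoun but lies outside its binding domain — allowed.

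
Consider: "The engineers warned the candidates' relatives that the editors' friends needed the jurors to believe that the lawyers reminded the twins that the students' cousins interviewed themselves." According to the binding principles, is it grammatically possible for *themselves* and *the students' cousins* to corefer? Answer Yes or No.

Yes

*themselves* is a reflexive; Principle A requires it to be bound within its binding domain — the clause headed by 'interviewed'.
— the students' cousins: subject of the clause headed by 'interviewed'; c-commands the reflexive within its binding domain — allowed (Principle A).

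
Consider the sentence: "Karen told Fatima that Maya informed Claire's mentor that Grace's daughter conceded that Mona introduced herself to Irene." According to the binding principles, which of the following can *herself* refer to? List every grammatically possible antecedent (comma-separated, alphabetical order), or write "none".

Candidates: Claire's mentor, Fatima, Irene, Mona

Mona

*herself* is a reflexive; Principle A requires it to be bound within its binding domain — the clause headed by 'introduced'.
— Claire's mentor: object of the clause headed by 'informed'; c-commands the reflexive but lies outside its binding domain — cannot bind it (Principle A).
— Fatima: object of the matrix clause; c-commands the reflexive but lies outside its binding domain — cannot bind it (Principle A).
— Irene: second object of the clause headed by 'introduced'; does not c-command the reflexive — cannot bind it (Principle A).
— Mona: subject of the clause headed by 'introduced'; c-commands the reflexive within its binding domain — allowed (Principle A).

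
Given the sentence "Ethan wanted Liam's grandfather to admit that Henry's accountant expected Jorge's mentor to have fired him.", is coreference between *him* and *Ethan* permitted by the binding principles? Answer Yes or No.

Yes

*him* is a pronoun; Principle B requires it to be free in its binding domain — the clause headed by 'fired'.
— Ethan: subject of the matrix clause; c-commands the pronoun but lies outside its binding domain — allowed.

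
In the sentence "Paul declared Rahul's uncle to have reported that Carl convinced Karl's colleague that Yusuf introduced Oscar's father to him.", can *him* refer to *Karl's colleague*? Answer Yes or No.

*him* is a pronoun; Principle B requires it to be free in its binding domain — the clause headed by 'introduced'.
— Karl's colleague: object of the clause headed by 'convinced'; c-commands the pronoun but lies outside its binding domain — allowed.

Yes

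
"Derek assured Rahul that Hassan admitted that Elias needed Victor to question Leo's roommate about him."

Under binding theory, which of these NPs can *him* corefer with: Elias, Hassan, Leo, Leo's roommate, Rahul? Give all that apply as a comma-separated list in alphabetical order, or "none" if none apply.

*him* is a pronoun; Principle B requires it to be free in its binding domain — the clause headed by 'question'.
— Elias: subject of the clause headed by 'needed'; c-commands the pronoun but lies outside its binding domain — allowed.
— Hassan: subject of the clause headed by 'admitted'; c-commands the pronoun but lies outside its binding domain — allowed.
— Leo: possessor inside the object DP of the clause headed by 'question'; does not c-command the pronoun — Principle B does not apply; allowed.
— Leo's roommate: object of the clause headed by 'question'; c-commands the pronoun within its binding domain — blocked (Principle B).
— Rahul: object of the matrix clause; c-commands the pronoun but lies outside its binding domain — allowed.

Elias, Hassan, Leo, Rahul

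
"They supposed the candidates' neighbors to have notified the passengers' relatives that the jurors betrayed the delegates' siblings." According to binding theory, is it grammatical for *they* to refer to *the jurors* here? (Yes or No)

No

*the jurors* is an R-expression; Principle C requires it to be free (not bound by any c-commanding expression).
— they: subject of the matrix clause; the pronoun c-commands the R-expression — coreference blocked (Principle C).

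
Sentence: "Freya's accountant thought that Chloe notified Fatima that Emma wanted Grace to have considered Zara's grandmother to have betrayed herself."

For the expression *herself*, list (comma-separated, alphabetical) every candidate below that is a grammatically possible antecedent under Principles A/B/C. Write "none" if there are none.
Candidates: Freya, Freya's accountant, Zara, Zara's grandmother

*herself* is a reflexive; Principle A requires it to be bound within its binding domain — the clause headed by 'betrayed'.
— Freya: possessor inside the subject DP of the matrix clause; does not c-command the reflexive — cannot bind it (Principle A).
— Freya's accountant: subject of the matrix clause; c-commands the reflexive but lies outside its binding domain — cannot bind it (Principle A).
— Zara: possessor inside the subject DP of the clause headed by 'betrayed'; does not c-command the reflexive — cannot bind it (Principle A).
— Zara's grandmother: subject of the clause headed by 'betrayed'; c-commands the reflexive within its binding domain — allowed (Principle A).

Zara's grandmother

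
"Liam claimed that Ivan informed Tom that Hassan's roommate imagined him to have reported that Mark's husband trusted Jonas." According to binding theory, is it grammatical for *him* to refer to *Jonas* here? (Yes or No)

No

*Jonas* is an R-expression; Principle C requires it to be free (not bound by any c-commanding expression).
— him: subject of the clause headed by 'reported'; the pronoun c-commands the R-expression — coreference blocked (Principle C).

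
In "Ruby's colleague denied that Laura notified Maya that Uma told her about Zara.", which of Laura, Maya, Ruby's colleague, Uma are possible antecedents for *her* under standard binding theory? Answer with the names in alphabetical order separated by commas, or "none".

*her* is a pronoun; Principle B requires it to be free in its binding domain — the clause headed by 'told'.
— Laura: subject of the clause headed by 'notified'; c-commands the pronoun but lies outside its binding domain — allowed.
— Maya: object of the clause headed by 'notified'; c-commands the pronoun but lies outside its binding domain — allowed.
— Ruby's colleague: subject of the matrix clause; c-commands the pronoun but lies outside its binding domain — allowed.
— Uma: subject of the clause headed by 'told'; c-commands the pronoun within its binding domain — blocked (Principle B).

Laura, Maya, Ruby's colleague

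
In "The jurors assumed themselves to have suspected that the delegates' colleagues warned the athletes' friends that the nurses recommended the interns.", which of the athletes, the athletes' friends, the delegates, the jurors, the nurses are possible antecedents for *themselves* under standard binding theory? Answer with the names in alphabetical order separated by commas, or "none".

the jurors

*themselves* is a reflexive; Principle A requires it to be bound within its binding domain — the matrix clause.
— the athletes: possessor inside the object DP of the clause headed by 'warned'; does not c-command the reflexive — cannot bind it (Principle A).
— the athletes' friends: object of the clause headed by 'warned'; does not c-command the reflexive — cannot bind it (Principle A).
— the delegates: possessor inside the subject DP of the clause headed by 'warned'; does not c-command the reflexive — cannot bind it (Principle A).
— the jurors: subject of the matrix clause; c-commands the reflexive within its binding domain — allowed (Principle A).
— the nurses: subject of the clause headed by 'recommended'; does not c-command the reflexive — cannot bind it (Principle A).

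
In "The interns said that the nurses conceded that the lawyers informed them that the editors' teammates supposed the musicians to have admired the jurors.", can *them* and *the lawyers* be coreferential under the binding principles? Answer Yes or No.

*the lawyers* is an R-expression; Principle C requires it to be free (not bound by any c-commanding expression).
— them: object of the clause headed by 'informed'; the R-expression locally c-commands the pronoun — coreference blocked (Principle B on the pronoun).

No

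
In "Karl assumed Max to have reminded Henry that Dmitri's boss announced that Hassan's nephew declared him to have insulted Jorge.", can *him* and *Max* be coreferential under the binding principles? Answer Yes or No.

*Max* is an R-expression; Principle C requires it to be free (not bound by any c-commanding expression).
— him: subject of the clause headed by 'insulted'; the pronoun does not c-command the R-expression — coreference allowed.

Yes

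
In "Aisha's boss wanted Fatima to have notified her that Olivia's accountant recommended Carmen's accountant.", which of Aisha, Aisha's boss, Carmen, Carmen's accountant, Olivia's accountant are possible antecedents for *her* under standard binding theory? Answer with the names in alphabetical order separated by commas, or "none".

Aisha, Aisha's boss

*her* is a pronoun; Principle B requires it to be free in its binding domain — the clause headed by 'notified'.
— Aisha: possessor inside the subject DP of the matrix clause; does not c-command the pronoun — Principle B does not apply; allowed.
— Aisha's boss: subject of the matrix clause; c-commands the pronoun but lies outside its binding domain — allowed.
— Carmen: possessor inside the object DP of the clause headed by 'recommended'; is c-commanded by the pronoun; coreference would bind this R-expression — blocked (Principle C).
— Carmen's accountant: object of the clause headed by 'recommended'; is c-commanded by the pronoun; coreference would bind this R-expression — blocked (Principle C).
— Olivia's accountant: subject of the clause headed by 'recommended'; is c-commanded by the pronoun; coreference would bind this R-expression — blocked (Principle C).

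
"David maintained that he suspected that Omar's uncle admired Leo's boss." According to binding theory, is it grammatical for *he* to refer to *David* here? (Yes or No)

*David* is an R-expression; Principle C requires it to be free (not bound by any c-commanding expression).
— he: subject of the clause headed by 'suspected'; the pronoun does not c-command the R-expression — coreference allowed.

Yes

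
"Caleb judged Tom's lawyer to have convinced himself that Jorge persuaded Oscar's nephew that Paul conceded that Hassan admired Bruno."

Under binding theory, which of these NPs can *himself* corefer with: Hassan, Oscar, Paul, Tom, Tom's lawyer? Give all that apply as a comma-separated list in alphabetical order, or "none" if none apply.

*himself* is a reflexive; Principle A requires it to be bound within its binding domain — the clause headed by 'convinced'.
— Hassan: subject of the clause headed by 'admired'; does not c-command the reflexive — cannot bind it (Principle A).
— Oscar: possessor inside the object DP of the clause headed by 'persuaded'; does not c-command the reflexive — cannot bind it (Principle A).
— Paul: subject of the clause headed by 'conceded'; does not c-command the reflexive — cannot bind it (Principle A).
— Tom: possessor inside the subject DP of the clause headed by 'convinced'; does not c-command the reflexive — cannot bind it (Principle A).
— Tom's lawyer: subject of the clause headed by 'convinced'; c-commands the reflexive within its binding domain — allowed (Principle A).

Tom's lawyer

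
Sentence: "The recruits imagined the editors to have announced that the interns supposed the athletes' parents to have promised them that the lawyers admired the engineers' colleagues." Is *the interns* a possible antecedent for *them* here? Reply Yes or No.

Yes

*them* is a pronoun; Principle B requires it to be free in its binding domain — the clause headed by 'promised'.
— the interns: subject of the clause headed by 'supposed'; c-commands the pronoun but lies outside its binding domain — allowed.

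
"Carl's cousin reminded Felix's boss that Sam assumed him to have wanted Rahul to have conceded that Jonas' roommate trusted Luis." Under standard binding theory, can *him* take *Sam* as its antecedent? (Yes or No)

No

*him* is a pronoun; Principle B requires it to be free in its binding domain — the clause headed by 'assumed'.
— Sam: subject of the clause headed by 'assumed'; c-commands the pronoun within its binding domain — blocked (Principle B).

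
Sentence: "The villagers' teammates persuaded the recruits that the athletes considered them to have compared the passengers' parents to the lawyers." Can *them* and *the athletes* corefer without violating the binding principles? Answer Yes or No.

No

*the athletes* is an R-expression; Principle C requires it to be free (not bound by any c-commanding expression).
— them: subject of the clause headed by 'compared'; the R-expression locally c-commands the pronoun — coreference blocked (Principle B on the pronoun).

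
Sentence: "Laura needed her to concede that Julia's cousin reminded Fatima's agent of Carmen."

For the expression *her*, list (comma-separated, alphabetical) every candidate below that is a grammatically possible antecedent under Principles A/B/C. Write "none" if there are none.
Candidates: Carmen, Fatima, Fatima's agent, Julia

none

*her* is a pronoun; Principle B requires it to be free in its binding domain — the matrix clause.
— Carmen: second object of the clause headed by 'reminded'; is c-commanded by the pronoun; coreference would bind this R-expression — blocked (Principle C).
— Fatima: possessor inside the object DP of the clause headed by 'reminded'; is c-commanded by the pronoun; coreference would bind this R-expression — blocked (Principle C).
— Fatima's agent: object of the clause headed by 'reminded'; is c-commanded by the pronoun; coreference would bind this R-expression — blocked (Principle C).
— Julia: possessor inside the subject DP of the clause headed by 'reminded'; is c-commanded by the pronoun; coreference would bind this R-expression — blocked (Principle C).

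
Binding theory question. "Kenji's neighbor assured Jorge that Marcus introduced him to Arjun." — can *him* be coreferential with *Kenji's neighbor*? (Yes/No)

*him* is a pronoun; Principle B requires it to be free in its binding domain — the clause headed by 'introduced'.
— Kenji's neighbor: subject of the matrix clause; c-commands the pronoun but lies outside its binding domain — allowed.

Yes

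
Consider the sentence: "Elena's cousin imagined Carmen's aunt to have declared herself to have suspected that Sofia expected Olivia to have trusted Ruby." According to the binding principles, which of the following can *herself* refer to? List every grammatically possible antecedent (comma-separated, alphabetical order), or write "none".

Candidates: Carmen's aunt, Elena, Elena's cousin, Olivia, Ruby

Carmen's aunt

*herself* is a reflexive; Principle A requires it to be bound within its binding domain — the clause headed by 'declared'.
— Carmen's aunt: subject of the clause headed by 'declared'; c-commands the reflexive within its binding domain — allowed (Principle A).
— Elena: possessor inside the subject DP of the matrix clause; does not c-command the reflexive — cannot bind it (Principle A).
— Elena's cousin: subject of the matrix clause; c-commands the reflexive but lies outside its binding domain — cannot bind it (Principle A).
— Olivia: subject of the clause headed by 'trusted'; does not c-command the reflexive — cannot bind it (Principle A).
— Ruby: object of the clause headed by 'trusted'; does not c-command the reflexive — cannot bind it (Principle A).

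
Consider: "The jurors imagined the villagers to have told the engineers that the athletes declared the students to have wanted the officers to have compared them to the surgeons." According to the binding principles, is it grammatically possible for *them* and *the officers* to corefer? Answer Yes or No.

No

*them* is a pronoun; Principle B requires it to be free in its binding domain — the clause headed by 'compared'.
— the officers: subject of the clause headed by 'compared'; c-commands the pronoun within its binding domain — blocked (Principle B).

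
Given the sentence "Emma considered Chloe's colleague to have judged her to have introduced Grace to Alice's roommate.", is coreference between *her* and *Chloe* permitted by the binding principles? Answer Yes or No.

Yes

*her* is a pronoun; Principle B requires it to be free in its binding domain — the clause headed by 'judged'.
— Chloe: possessor inside the subject DP of the clause headed by 'judged'; does not c-command the pronoun — Principle B does not apply; allowed.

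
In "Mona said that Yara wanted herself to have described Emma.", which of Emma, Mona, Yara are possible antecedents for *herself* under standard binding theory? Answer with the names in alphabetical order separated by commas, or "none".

*herself* is a reflexive; Principle A requires it to be bound within its binding domain — the clause headed by 'wanted'.
— Emma: object of the clause headed by 'described'; does not c-command the reflexive — cannot bind it (Principle A).
— Mona: subject of the matrix clause; c-commands the reflexive but lies outside its binding domain — cannot bind it (Principle A).
— Yara: subject of the clause headed by 'wanted'; c-commands the reflexive within its binding domain — allowed (Principle A).

Yara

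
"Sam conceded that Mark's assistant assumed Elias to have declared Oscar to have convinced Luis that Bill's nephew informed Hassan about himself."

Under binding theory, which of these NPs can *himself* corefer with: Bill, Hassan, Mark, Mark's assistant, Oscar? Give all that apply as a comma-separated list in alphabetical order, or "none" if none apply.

*himself* is a reflexive; Principle A requires it to be bound within its binding domain — the clause headed by 'informed'.
— Bill: possessor inside the subject DP of the clause headed by 'informed'; does not c-command the reflexive — cannot bind it (Principle A).
— Hassan: object of the clause headed by 'informed'; c-commands the reflexive within its binding domain — allowed (Principle A).
— Mark: possessor inside the subject DP of the clause headed by 'assumed'; does not c-command the reflexive — cannot bind it (Principle A).
— Mark's assistant: subject of the clause headed by 'assumed'; c-commands the reflexive but lies outside its binding domain — cannot bind it (Principle A).
— Oscar: subject of the clause headed by 'convinced'; c-commands the reflexive but lies outside its binding domain — cannot bind it (Principle A).

Hassan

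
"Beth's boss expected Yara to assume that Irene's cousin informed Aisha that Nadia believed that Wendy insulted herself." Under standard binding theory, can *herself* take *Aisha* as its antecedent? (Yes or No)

No

*herself* is a reflexive; Principle A requires it to be bound within its binding domain — the clause headed by 'insulted'.
— Aisha: object of the clause headed by 'informed'; c-commands the reflexive but lies outside its binding domain — cannot bind it (Principle A).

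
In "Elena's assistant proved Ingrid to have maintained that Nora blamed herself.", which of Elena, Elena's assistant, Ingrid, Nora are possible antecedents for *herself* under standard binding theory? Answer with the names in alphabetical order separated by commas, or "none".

*herself* is a reflexive; Principle A requires it to be bound within its binding domain — the clause headed by 'blamed'.
— Elena: possessor inside the subject DP of the matrix clause; does not c-command the reflexive — cannot bind it (Principle A).
— Elena's assistant: subject of the matrix clause; c-commands the reflexive but lies outside its binding domain — cannot bind it (Principle A).
— Ingrid: subject of the clause headed by 'maintained'; c-commands the reflexive but lies outside its binding domain — cannot bind it (Principle A).
— Nora: subject of the clause headed by 'blamed'; c-commands the reflexive within its binding domain — allowed (Principle A).

Nora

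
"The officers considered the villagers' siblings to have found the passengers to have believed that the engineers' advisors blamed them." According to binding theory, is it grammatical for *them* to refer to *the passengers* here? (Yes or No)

*the passengers* is an R-expression; Principle C requires it to be free (not bound by any c-commanding expression).
— them: object of the clause headed by 'blamed'; the pronoun does not c-command the R-expression — coreference allowed.

Yes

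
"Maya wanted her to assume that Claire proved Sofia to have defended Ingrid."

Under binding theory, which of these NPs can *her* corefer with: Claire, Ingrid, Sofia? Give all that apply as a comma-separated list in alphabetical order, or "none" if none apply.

none

*her* is a pronoun; Principle B requires it to be free in its binding domain — the matrix clause.
— Claire: subject of the clause headed by 'proved'; is c-commanded by the pronoun; coreference would bind this R-expression — blocked (Principle C).
— Ingrid: object of the clause headed by 'defended'; is c-commanded by the pronoun; coreference would bind this R-expression — blocked (Principle C).
— Sofia: subject of the clause headed by 'defended'; is c-commanded by the pronoun; coreference would bind this R-expression — blocked (Principle C).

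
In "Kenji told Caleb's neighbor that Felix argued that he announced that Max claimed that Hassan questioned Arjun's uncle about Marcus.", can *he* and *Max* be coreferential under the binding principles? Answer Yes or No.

*Max* is an R-expression; Principle C requires it to be free (not bound by any c-commanding expression).
— he: subject of the clause headed by 'announced'; the pronoun c-commands the R-expression — coreference blocked (Principle C).

No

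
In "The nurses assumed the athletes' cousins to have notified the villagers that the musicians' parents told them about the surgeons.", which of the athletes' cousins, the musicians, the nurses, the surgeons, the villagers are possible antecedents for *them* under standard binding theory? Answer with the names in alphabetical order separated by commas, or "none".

the athletes' cousins, the musicians, the nurses, the villagers

*them* is a pronoun; Principle B requires it to be free in its binding domain — the clause headed by 'told'.
— the athletes' cousins: subject of the clause headed by 'notified'; c-commands the pronoun but lies outside its binding domain — allowed.
— the musicians: possessor inside the subject DP of the clause headed by 'told'; does not c-command the pronoun — Principle B does not apply; allowed.
— the nurses: subject of the matrix clause; c-commands the pronoun but lies outside its binding domain — allowed.
— the surgeons: second object of the clause headed by 'told'; is c-commanded by the pronoun; coreference would bind this R-expression — blocked (Principle C).
— the villagers: object of the clause headed by 'notified'; c-commands the pronoun but lies outside its binding domain — allowed.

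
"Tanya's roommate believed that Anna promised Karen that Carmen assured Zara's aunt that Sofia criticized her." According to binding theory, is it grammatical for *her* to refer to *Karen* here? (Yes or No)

*Karen* is an R-expression; Principle C requires it to be free (not bound by any c-commanding expression).
— her: object of the clause headed by 'criticized'; the pronoun does not c-command the R-expression — coreference allowed.

Yes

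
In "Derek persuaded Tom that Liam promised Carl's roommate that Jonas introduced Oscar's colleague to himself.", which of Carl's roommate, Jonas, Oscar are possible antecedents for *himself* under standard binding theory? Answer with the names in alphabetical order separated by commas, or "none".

Jonas

*himself* is a reflexive; Principle A requires it to be bound within its binding domain — the clause headed by 'introduced'.
— Carl's roommate: object of the clause headed by 'promised'; c-commands the reflexive but lies outside its binding domain — cannot bind it (Principle A).
— Jonas: subject of the clause headed by 'introduced'; c-commands the reflexive within its binding domain — allowed (Principle A).
— Oscar: possessor inside the object DP of the clause headed by 'introduced'; does not c-command the reflexive — cannot bind it (Principle A).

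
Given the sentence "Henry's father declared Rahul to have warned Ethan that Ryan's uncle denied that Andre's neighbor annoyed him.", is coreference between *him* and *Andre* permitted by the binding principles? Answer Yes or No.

*him* is a pronoun; Principle B requires it to be free in its binding domain — the clause headed by 'annoyed'.
— Andre: possessor inside the subject DP of the clause headed by 'annoyed'; does not c-command the pronoun — Principle B does not apply; allowed.

Yes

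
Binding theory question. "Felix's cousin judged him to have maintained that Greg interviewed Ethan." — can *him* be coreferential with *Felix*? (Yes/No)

*him* is a pronoun; Principle B requires it to be free in its binding domain — the matrix clause.
— Felix: possessor inside the subject DP of the matrix clause; does not c-command the pronoun — Principle B does not apply; allowed.

Yes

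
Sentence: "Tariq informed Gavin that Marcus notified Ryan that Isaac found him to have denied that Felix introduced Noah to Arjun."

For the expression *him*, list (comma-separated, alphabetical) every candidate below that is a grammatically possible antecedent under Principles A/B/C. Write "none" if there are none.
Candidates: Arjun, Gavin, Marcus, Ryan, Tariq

Gavin, Marcus, Ryan, Tariq

*him* is a pronoun; Principle B requires it to be free in its binding domain — the clause headed by 'found'.
— Arjun: second object of the clause headed by 'introduced'; is c-commanded by the pronoun; coreference would bind this R-expression — blocked (Principle C).
— Gavin: object of the matrix clause; c-commands the pronoun but lies outside its binding domain — allowed.
— Marcus: subject of the clause headed by 'notified'; c-commands the pronoun but lies outside its binding domain — allowed.
— Ryan: object of the clause headed by 'notified'; c-commands the pronoun but lies outside its binding domain — allowed.
— Tariq: subject of the matrix clause; c-commands the pronoun but lies outside its binding domain — allowed.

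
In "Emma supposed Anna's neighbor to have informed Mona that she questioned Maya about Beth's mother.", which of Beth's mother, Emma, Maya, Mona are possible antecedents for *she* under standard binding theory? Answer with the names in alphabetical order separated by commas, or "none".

Emma, Mona

*she* is a pronoun; Principle B requires it to be free in its binding domain — the clause headed by 'questioned'.
— Beth's mother: second object of the clause headed by 'questioned'; is c-commanded by the pronoun; coreference would bind this R-expression — blocked (Principle C).
— Emma: subject of the matrix clause; c-commands the pronoun but lies outside its binding domain — allowed.
— Maya: object of the clause headed by 'questioned'; is c-commanded by the pronoun; coreference would bind this R-expression — blocked (Principle C).
— Mona: object of the clause headed by 'informed'; c-commands the pronoun but lies outside its binding domain — allowed.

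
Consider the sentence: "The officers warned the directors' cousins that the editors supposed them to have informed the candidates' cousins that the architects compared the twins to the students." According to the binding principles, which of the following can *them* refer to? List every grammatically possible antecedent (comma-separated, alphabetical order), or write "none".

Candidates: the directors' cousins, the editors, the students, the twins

the directors' cousins

*them* is a pronoun; Principle B requires it to be free in its binding domain — the clause headed by 'supposed'.
— the directors' cousins: object of the matrix clause; c-commands the pronoun but lies outside its binding domain — allowed.
— the editors: subject of the clause headed by 'supposed'; c-commands the pronoun within its binding domain — blocked (Principle B).
— the students: second object of the clause headed by 'compared'; is c-commanded by the pronoun; coreference would bind this R-expression — blocked (Principle C).
— the twins: object of the clause headed by 'compared'; is c-commanded by the pronoun; coreference would bind this R-expression — blocked (Principle C).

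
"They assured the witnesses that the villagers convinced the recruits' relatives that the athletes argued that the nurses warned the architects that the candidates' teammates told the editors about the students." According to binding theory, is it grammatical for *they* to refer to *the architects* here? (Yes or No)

No

*the architects* is an R-expression; Principle C requires it to be free (not bound by any c-commanding expression).
— they: subject of the matrix clause; the pronoun c-commands the R-expression — coreference blocked (Principle C).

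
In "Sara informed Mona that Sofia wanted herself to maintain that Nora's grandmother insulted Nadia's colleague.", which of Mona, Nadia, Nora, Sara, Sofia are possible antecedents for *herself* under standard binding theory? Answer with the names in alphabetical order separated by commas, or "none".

Sofia

*herself* is a reflexive; Principle A requires it to be bound within its binding domain — the clause headed by 'wanted'.
— Mona: object of the matrix clause; c-commands the reflexive but lies outside its binding domain — cannot bind it (Principle A).
— Nadia: possessor inside the object DP of the clause headed by 'insulted'; does not c-command the reflexive — cannot bind it (Principle A).
— Nora: possessor inside the subject DP of the clause headed by 'insulted'; does not c-command the reflexive — cannot bind it (Principle A).
— Sara: subject of the matrix clause; c-commands the reflexive but lies outside its binding domain — cannot bind it (Principle A).
— Sofia: subject of the clause headed by 'wanted'; c-commands the reflexive within its binding domain — allowed (Principle A).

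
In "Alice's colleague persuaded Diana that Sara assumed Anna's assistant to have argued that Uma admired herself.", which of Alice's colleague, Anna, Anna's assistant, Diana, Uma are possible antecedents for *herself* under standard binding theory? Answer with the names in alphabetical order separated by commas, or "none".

*herself* is a reflexive; Principle A requires it to be bound within its binding domain — the clause headed by 'admired'.
— Alice's colleague: subject of the matrix clause; c-commands the reflexive but lies outside its binding domain — cannot bind it (Principle A).
— Anna: possessor inside the subject DP of the clause headed by 'argued'; does not c-command the reflexive — cannot bind it (Principle A).
— Anna's assistant: subject of the clause headed by 'argued'; c-commands the reflexive but lies outside its binding domain — cannot bind it (Principle A).
— Diana: object of the matrix clause; c-commands the reflexive but lies outside its binding domain — cannot bind it (Principle A).
— Uma: subject of the clause headed by 'admired'; c-commands the reflexive within its binding domain — allowed (Principle A).

Uma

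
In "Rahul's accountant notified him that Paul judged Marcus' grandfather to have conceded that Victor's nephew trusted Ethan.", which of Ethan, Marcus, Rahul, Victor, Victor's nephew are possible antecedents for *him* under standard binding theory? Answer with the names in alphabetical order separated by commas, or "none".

Rahul

*him* is a pronoun; Principle B requires it to be free in its binding domain — the matrix clause.
— Ethan: object of the clause headed by 'trusted'; is c-commanded by the pronoun; coreference would bind this R-expression — blocked (Principle C).
— Marcus: possessor inside the subject DP of the clause headed by 'conceded'; is c-commanded by the pronoun; coreference would bind this R-expression — blocked (Principle C).
— Rahul: possessor inside the subject DP of the matrix clause; does not c-command the pronoun — Principle B does not apply; allowed.
— Victor: possessor inside the subject DP of the clause headed by 'trusted'; is c-commanded by the pronoun; coreference would bind this R-expression — blocked (Principle C).
— Victor's nephew: subject of the clause headed by 'trusted'; is c-commanded by the pronoun; coreference would bind this R-expression — blocked (Principle C).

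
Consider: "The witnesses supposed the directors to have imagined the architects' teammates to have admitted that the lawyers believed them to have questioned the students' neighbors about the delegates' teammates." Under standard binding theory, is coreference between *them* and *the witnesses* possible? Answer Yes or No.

*the witnesses* is an R-expression; Principle C requires it to be free (not bound by any c-commanding expression).
— them: subject of the clause headed by 'questioned'; the pronoun does not c-command the R-expression — coreference allowed.

Yes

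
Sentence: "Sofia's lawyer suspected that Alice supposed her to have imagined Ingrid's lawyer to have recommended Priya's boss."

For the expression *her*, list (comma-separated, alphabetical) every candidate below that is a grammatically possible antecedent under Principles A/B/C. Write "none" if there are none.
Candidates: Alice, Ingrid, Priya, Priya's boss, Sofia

Sofia

*her* is a pronoun; Principle B requires it to be free in its binding domain — the clause headed by 'supposed'.
— Alice: subject of the clause headed by 'supposed'; c-commands the pronoun within its binding domain — blocked (Principle B).
— Ingrid: possessor inside the subject DP of the clause headed by 'recommended'; is c-commanded by the pronoun; coreference would bind this R-expression — blocked (Principle C).
— Priya: possessor inside the object DP of the clause headed by 'recommended'; is c-commanded by the pronoun; coreference would bind this R-expression — blocked (Principle C).
— Priya's boss: object of the clause headed by 'recommended'; is c-commanded by the pronoun; coreference would bind this R-expression — blocked (Principle C).
— Sofia: possessor inside the subject DP of the matrix clause; does not c-command the pronoun — Principle B does not apply; allowed.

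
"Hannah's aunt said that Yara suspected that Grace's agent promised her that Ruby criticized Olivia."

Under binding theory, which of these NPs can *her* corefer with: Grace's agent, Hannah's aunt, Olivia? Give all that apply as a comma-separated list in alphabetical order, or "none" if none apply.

Hannah's aunt

*her* is a pronoun; Principle B requires it to be free in its binding domain — the clause headed by 'promised'.
— Grace's agent: subject of the clause headed by 'promised'; c-commands the pronoun within its binding domain — blocked (Principle B).
— Hannah's aunt: subject of the matrix clause; c-commands the pronoun but lies outside its binding domain — allowed.
— Olivia: object of the clause headed by 'criticized'; is c-commanded by the pronoun; coreference would bind this R-expression — blocked (Principle C).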